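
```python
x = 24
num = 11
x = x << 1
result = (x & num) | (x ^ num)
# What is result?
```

Trace:
`x = 24` → x = 24
`num = 11` → num = 11
`x = x << 1` → x = 48
`result = (x & num) | (x ^ num)` → result = 59
So result = 59

Answer: 59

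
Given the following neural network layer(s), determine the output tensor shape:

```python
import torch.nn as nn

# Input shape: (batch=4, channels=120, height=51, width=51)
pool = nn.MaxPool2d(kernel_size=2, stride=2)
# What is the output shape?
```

Input: (4, 120, 51, 51) -> Output: (4, 120, 25, 25)

Answer: (4, 120, 25, 25)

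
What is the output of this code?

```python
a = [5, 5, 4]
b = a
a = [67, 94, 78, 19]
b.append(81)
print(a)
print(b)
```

Key concept: rebinding vs mutation: a is rebound to a new list, b still points at the original.
Step by step:
`a = [5, 5, 4]` → a = [5, 5, 4]
`b = a` → b = [5, 5, 4] (same object as a)
`a = [67, 94, 78, 19]` → a = [67, 94, 78, 19]
`b.append(81)` → b = [5, 5, 4, 81]
`print(a)` → prints [67, 94, 78, 19]
`print(b)` → prints [5, 5, 4, 81]

Answer:
[67, 94, 78, 19]
[5, 5, 4, 81]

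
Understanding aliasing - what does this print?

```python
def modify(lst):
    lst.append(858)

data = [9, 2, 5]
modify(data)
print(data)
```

Key concept: function modifies passed list.
Step by step:
`data = [9, 2, 5]` → data = [9, 2, 5]
`modify(data)` → data = [9, 2, 5, 858]
`print(data)` → prints [9, 2, 5, 858]

Answer: [9, 2, 5, 858]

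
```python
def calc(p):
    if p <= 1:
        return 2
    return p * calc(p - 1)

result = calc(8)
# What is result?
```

calc(8) = 8 * 7 * 6 * 5 * 4 * 3 * 2 * 2 = 80640

Answer: 80640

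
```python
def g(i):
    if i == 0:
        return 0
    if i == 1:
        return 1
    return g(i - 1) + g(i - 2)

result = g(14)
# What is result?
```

Build up from base cases: g(0)=0, g(1)=1, g(2)=1, g(3)=2, g(4)=3, g(5)=5, g(6)=8, ..., g(14)=377

Answer: 377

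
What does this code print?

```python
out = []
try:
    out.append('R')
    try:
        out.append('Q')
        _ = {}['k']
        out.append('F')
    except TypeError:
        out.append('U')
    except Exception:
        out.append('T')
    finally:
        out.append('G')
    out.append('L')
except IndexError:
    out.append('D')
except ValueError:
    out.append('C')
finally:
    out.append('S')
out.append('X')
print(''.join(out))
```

Execution trace: 'R' (try body) → 'Q' (inner try body) → 'T' (inner except Exception) → 'G' (inner finally) → 'L' (try body, no exception) → 'S' (finally) → 'X' (after the try/except). Output: RQTGLSX

Answer: RQTGLSX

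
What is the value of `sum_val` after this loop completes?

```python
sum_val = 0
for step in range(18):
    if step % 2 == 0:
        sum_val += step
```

Sum of even numbers 0 to 17
`sum_val` takes the values: 0 → 2 → 6 → 12 → 20 → 30 → 42 → 56 → 72

Answer: 72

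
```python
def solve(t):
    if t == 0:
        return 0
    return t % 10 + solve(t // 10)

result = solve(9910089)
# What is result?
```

Sum of digits of 9910089: 9 + 8 + 0 + 0 + 1 + 9 + 9 = 36

Answer: 36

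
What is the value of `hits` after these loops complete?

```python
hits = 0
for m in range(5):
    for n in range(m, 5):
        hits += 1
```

Upper triangle: 5 + 4 + ... + 1
`hits` takes the values: 0 → 1 → 2 → 3 → 4 → 5 → 6 → 7 → 8 → 9 → 10 → 11 → 12 → 13 → 14 → 15

Answer: 15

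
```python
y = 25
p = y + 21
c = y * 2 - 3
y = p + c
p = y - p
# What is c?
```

Trace:
`y = 25` → y = 25
`p = y + 21` → p = 46
`c = y * 2 - 3` → c = 47
`y = p + c` → y = 93
`p = y - p` → p = 47
So c = 47

Answer: 47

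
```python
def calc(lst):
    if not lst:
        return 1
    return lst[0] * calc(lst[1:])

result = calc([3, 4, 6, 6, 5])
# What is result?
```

Product over [3, 4, 6, 6, 5] = 3 * 4 * 6 * 6 * 5 = 2160

Answer: 2160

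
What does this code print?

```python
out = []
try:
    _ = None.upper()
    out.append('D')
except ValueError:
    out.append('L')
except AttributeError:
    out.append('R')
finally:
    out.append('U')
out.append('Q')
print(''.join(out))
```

Execution trace: 'R' (except AttributeError) → 'U' (finally) → 'Q' (after the try/except). Output: RUQ

Answer: RUQ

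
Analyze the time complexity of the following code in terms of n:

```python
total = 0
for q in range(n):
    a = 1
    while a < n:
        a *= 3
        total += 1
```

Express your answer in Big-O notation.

Each loop level contributes: n × log n. Multiplying the contributions gives O(n log n).

Answer: O(n log n)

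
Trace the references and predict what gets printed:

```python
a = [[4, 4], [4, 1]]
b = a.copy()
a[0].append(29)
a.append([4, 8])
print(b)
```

Key concept: shallow copy with nested lists.
Step by step:
`a = [[4, 4], [4, 1]]` → a = [[4, 4], [4, 1]]
`b = a.copy()` → b = [[4, 4], [4, 1]]
`a[0].append(29)` → a = [[4, 4, 29], [4, 1]]; b = [[4, 4, 29], [4, 1]]
`a.append([4, 8])` → a = [[4, 4, 29], [4, 1], [4, 8]]
`print(b)` → prints [[4, 4, 29], [4, 1]]

Answer: [[4, 4, 29], [4, 1]]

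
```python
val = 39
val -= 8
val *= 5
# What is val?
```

Trace:
`val = 39` → val = 39
`val -= 8` → val = 31
`val *= 5` → val = 155
So val = 155

Answer: 155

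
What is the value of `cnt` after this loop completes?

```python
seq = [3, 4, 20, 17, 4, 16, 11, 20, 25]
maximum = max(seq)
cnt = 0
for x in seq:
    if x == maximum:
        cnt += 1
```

Count of max value 25 in [3, 4, 20, 17, 4, 16, 11, 20, 25]
`cnt` takes the values: 0 → 1

Answer: 1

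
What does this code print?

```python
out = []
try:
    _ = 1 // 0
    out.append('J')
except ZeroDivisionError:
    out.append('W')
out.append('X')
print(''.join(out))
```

Execution trace: 'W' (except ZeroDivisionError) → 'X' (after the try/except). Output: WX

Answer: WX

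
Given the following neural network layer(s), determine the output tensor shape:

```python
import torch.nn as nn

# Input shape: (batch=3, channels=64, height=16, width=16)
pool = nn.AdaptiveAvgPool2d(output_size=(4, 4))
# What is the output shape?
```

Input: (3, 64, 16, 16) -> Output: (3, 64, 4, 4)

Answer: (3, 64, 4, 4)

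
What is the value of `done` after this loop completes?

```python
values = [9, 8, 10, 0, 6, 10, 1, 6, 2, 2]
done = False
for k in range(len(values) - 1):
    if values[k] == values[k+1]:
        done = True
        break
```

Check consecutive duplicates in [9, 8, 10, 0, 6, 10, 1, 6, 2, 2]
`done` takes the values: False → True

Answer: True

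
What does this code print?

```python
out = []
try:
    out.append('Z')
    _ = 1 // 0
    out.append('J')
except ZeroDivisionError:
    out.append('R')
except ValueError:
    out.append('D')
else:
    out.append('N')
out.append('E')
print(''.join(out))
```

Execution trace: 'Z' (try body) → 'R' (except ZeroDivisionError) → 'E' (after the try/except). Output: ZRE

Answer: ZRE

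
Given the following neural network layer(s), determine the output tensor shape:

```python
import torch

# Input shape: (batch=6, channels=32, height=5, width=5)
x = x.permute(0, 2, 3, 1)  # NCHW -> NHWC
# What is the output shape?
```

Input: (6, 32, 5, 5) -> Output: (6, 5, 5, 32)

Answer: (6, 5, 5, 32)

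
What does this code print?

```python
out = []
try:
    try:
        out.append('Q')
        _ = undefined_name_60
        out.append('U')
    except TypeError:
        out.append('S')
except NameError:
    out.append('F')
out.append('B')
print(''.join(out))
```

Execution trace: 'Q' (try body) → 'F' (outer except NameError) → 'B' (after the try/except). Output: QFB

Answer: QFB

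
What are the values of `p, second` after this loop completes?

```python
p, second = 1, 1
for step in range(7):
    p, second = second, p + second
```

Fibonacci: after 7 iterations
`p, second` takes the values: (1, 1) → (1, 2) → (2, 3) → (3, 5) → (5, 8) → (8, 13) → (13, 21) → (21, 34)

Answer: 21, 34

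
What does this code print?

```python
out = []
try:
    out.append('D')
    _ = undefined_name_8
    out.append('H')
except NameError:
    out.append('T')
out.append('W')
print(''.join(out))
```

Execution trace: 'D' (try body) → 'T' (except NameError) → 'W' (after the try/except). Output: DTW

Answer: DTW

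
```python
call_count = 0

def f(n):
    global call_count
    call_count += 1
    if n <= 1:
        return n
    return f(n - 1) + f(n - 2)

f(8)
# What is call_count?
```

Calls(n) = 1 + Calls(n-1) + Calls(n-2); Calls(0)=Calls(1)=1. For n=8 this gives 67.

Answer: 67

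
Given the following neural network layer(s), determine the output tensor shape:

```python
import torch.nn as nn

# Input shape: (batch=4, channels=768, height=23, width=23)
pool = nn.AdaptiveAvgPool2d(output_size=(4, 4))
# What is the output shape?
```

Input: (4, 768, 23, 23) -> Output: (4, 768, 4, 4)

Answer: (4, 768, 4, 4)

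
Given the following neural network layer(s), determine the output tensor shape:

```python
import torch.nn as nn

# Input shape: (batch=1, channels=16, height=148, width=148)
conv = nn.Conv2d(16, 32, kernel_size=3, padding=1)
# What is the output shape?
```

Input: (1, 16, 148, 148) -> Output: (1, 32, 148, 148)

Answer: (1, 32, 148, 148)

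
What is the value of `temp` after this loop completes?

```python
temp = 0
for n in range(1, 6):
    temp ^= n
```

XOR of 1 to 5
`temp` takes the values: 0 → 1 → 3 → 0 → 4 → 1

Answer: 1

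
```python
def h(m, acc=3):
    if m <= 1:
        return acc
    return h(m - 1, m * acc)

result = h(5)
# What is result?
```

Accumulator trace (n, acc): (5, 3) -> (4, 15) -> (3, 60) -> (2, 180) -> (1, 360) -> return 360

Answer: 360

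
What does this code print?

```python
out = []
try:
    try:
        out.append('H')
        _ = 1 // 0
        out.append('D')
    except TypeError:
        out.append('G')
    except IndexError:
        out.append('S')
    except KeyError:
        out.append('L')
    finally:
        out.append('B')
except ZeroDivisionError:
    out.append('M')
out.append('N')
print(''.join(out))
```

Execution trace: 'H' (inner try body) → 'B' (inner finally) → 'M' (outer except ZeroDivisionError) → 'N' (after the try/except). Output: HBMN

Answer: HBMN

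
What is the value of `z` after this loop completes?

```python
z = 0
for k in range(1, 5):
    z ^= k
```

XOR of 1 to 4
`z` takes the values: 0 → 1 → 3 → 0 → 4

Answer: 4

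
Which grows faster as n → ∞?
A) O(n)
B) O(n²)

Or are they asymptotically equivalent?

O(n) vs O(n²): Higher order terms dominate.

Answer: B) O(n²) grows faster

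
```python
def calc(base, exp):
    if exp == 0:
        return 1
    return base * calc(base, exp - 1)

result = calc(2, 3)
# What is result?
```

calc(2, 3) = 2 * 2 * 2 = 8

Answer: 8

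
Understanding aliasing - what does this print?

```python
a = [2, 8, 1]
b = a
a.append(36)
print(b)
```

Key concept: basic list aliasing.
Step by step:
`a = [2, 8, 1]` → a = [2, 8, 1]
`b = a` → b = [2, 8, 1] (same object as a)
`a.append(36)` → a = [2, 8, 1, 36] (same object as b); b = [2, 8, 1, 36] (same object as a)
`print(b)` → prints [2, 8, 1, 36]

Answer: [2, 8, 1, 36]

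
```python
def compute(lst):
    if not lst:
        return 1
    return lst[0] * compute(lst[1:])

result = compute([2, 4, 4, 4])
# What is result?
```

Product over [2, 4, 4, 4] = 2 * 4 * 4 * 4 = 128

Answer: 128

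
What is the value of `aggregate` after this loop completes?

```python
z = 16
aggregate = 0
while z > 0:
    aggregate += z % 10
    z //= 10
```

Sum digits of 16
`aggregate` takes the values: 0 → 6 → 7

Answer: 7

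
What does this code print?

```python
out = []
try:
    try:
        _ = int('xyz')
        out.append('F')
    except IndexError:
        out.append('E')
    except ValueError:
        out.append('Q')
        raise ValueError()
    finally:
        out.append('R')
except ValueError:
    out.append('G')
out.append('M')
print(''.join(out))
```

Execution trace: 'Q' (inner except ValueError) → 'R' (inner finally) → 'G' (outer except ValueError) → 'M' (after the try/except). Output: QRGM

Answer: QRGM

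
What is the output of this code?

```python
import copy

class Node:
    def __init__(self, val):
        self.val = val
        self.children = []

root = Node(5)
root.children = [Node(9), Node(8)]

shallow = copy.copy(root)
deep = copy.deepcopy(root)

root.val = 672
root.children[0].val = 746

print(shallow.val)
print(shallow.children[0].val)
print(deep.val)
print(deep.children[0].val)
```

Key concept: deep copy with custom objects.
Step by step:
`root = Node(5)` → root = Node(val=5, children=[])
`root.children = [Node(9), Node(8)]` → root = Node(val=5, children=[Node(val=9, children=[]), Node(val=8, children=[])])
`shallow = copy.copy(root)` → shallow = Node(val=5, children=[Node(val=9, children=[]), Node(val=8, children=[])])
`deep = copy.deepcopy(root)` → deep = Node(val=5, children=[Node(val=9, children=[]), Node(val=8, children=[])])
`root.val = 672` → root = Node(val=672, children=[Node(val=9, children=[]), Node(val=8, children=[])])
`root.children[0].val = 746` → root = Node(val=672, children=[Node(val=746, children=[]), Node(val=8, children=[])]); shallow = Node(val=5, children=[Node(val=746, children=[]), Node(val=8, children=[])])
`print(shallow.val)` → prints 5
`print(shallow.children[0].val)` → prints 746
`print(deep.val)` → prints 5
`print(deep.children[0].val)` → prints 9

Answer:
5
746
5
9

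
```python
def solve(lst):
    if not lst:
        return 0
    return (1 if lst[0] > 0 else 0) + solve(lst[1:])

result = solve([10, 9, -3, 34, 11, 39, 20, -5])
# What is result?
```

Count of positive elements in [10, 9, -3, 34, 11, 39, 20, -5] = 6

Answer: 6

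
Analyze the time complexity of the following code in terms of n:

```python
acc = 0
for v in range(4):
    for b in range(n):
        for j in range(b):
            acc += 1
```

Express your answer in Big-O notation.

Each loop level contributes: 1 × n × n. Multiplying the contributions gives O(n^2).

Answer: O(n^2)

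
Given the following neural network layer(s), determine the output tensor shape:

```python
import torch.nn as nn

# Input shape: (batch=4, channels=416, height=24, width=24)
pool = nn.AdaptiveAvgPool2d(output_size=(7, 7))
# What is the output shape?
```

Input: (4, 416, 24, 24) -> Output: (4, 416, 7, 7)

Answer: (4, 416, 7, 7)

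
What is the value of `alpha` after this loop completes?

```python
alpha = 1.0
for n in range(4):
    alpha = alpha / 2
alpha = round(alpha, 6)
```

Halving LR 4 times: 1 / 2^4
`alpha` takes the values: 1.0 → 0.5 → 0.25 → 0.125 → 0.0625

Answer: 0.0625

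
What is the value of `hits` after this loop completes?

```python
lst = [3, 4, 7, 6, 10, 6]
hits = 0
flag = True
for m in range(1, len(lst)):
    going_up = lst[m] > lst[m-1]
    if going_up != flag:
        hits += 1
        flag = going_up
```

Count direction changes in [3, 4, 7, 6, 10, 6]
`hits` takes the values: 0 → 1 → 2 → 3

Answer: 3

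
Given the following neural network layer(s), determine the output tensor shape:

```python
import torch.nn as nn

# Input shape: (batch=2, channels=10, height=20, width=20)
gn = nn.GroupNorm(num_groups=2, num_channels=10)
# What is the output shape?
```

Input: (2, 10, 20, 20) -> Output: (2, 10, 20, 20)

Answer: (2, 10, 20, 20)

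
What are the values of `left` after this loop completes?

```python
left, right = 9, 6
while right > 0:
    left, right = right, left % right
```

GCD of 9 and 6
`left` takes the values: 9 → 6 → 3

Answer: 3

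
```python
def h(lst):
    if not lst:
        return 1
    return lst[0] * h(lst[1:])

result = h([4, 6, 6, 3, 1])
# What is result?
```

Product over [4, 6, 6, 3, 1] = 4 * 6 * 6 * 3 * 1 = 432

Answer: 432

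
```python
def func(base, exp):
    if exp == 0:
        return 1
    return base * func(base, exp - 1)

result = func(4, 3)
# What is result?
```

func(4, 3) = 4 * 4 * 4 = 64

Answer: 64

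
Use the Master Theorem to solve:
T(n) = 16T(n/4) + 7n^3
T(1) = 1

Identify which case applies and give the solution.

a=16, b=4, f(n)=7n^3. log_4(16) = 2. Since c=3 > 2 and the regularity condition holds (16(n/4)^3 = (16/4^3)n^3 with 16/4^3 < 1), Case 3 applies: T(n) = Θ(f(n)) = O(n^3).

Answer: O(n^3) - Case 3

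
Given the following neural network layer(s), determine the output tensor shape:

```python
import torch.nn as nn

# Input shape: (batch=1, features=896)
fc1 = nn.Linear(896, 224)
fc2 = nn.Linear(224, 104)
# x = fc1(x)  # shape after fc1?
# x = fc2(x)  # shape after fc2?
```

Input: (1, 896) -> after fc1: (1, 224) -> Output: (1, 104)

Answer: (1, 104)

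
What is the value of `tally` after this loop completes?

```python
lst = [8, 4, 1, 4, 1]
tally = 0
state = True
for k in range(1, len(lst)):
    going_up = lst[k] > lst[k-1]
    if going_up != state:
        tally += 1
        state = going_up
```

Count direction changes in [8, 4, 1, 4, 1]
`tally` takes the values: 0 → 1 → 2 → 3

Answer: 3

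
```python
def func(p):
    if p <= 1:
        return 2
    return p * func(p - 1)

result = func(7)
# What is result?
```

func(7) = 7 * 6 * 5 * 4 * 3 * 2 * 2 = 10080

Answer: 10080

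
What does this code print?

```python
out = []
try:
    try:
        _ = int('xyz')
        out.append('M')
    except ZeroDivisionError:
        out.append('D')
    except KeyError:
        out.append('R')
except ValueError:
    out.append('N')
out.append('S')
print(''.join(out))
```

Execution trace: 'N' (outer except ValueError) → 'S' (after the try/except). Output: NS

Answer: NS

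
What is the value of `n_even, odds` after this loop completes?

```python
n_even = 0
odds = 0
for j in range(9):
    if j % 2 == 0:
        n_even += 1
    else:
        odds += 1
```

Count evens and odds in range(9)
`n_even, odds` takes the values: (0, 0) → (1, 0) → (1, 1) → (2, 1) → (2, 2) → (3, 2) → (3, 3) → (4, 3) → (4, 4) → (5, 4)

Answer: 5, 4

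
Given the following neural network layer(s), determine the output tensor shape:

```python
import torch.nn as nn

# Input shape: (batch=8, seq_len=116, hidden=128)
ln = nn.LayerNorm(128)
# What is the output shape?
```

Input: (8, 116, 128) -> Output: (8, 116, 128)

Answer: (8, 116, 128)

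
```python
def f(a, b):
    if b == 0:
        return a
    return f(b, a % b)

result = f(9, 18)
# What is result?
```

f(9, 18) -> f(18, 9) -> f(9, 0) -> 9

Answer: 9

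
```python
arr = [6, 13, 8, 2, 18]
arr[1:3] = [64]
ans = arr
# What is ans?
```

Trace:
`arr = [6, 13, 8, 2, 18]` → arr = [6, 13, 8, 2, 18]
`arr[1:3] = [64]` → arr = [6, 64, 2, 18]
`ans = arr` → ans = [6, 64, 2, 18]
So ans = [6, 64, 2, 18]

Answer: [6, 64, 2, 18]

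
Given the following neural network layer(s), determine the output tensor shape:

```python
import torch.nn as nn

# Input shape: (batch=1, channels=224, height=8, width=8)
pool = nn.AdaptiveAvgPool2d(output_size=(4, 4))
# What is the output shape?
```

Input: (1, 224, 8, 8) -> Output: (1, 224, 4, 4)

Answer: (1, 224, 4, 4)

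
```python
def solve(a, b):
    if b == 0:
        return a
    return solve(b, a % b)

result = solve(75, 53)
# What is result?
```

solve(75, 53) -> solve(53, 22) -> solve(22, 9) -> solve(9, 4) -> solve(4, 1) -> solve(1, 0) -> 1

Answer: 1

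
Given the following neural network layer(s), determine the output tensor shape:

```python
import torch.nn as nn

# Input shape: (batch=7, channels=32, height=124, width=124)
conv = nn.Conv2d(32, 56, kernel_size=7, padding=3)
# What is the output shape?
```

Input: (7, 32, 124, 124) -> Output: (7, 56, 124, 124)

Answer: (7, 56, 124, 124)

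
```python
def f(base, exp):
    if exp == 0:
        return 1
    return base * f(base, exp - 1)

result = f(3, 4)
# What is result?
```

f(3, 4) = 3 * 3 * 3 * 3 = 81

Answer: 81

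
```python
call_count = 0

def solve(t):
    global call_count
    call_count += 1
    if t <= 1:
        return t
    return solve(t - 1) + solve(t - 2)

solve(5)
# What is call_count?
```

Calls(t) = 1 + Calls(t-1) + Calls(t-2); Calls(0)=Calls(1)=1. For t=5 this gives 15.

Answer: 15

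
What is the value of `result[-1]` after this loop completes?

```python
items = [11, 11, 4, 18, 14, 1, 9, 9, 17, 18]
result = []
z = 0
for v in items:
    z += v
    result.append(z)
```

Cumulative sum ends at 112
`result` takes the values: [] → [11] → [11, 22] → [11, 22, 26] → [11, 22, 26, 44] → [11, 22, 26, 44, 58] → [11, 22, 26, 44, 58, 59] → [11, 22, 26, 44, 58, 59, 68] → [11, 22, 26, 44, 58, 59, 68, 77] → [11, 22, 26, 44, 58, 59, 68, 77, 94] → [11, 22, 26, 44, 58, 59, 68, 77, 94, 112]
So `result[-1]` = 112

Answer: 112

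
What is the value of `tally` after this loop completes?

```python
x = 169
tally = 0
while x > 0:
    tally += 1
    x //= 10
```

Count digits by repeated division by 10
`tally` takes the values: 0 → 1 → 2 → 3

Answer: 3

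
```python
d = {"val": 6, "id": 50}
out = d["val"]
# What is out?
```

Trace:
`d = {"val": 6, "id": 50}` → d = {'val': 6, 'id': 50}
`out = d["val"]` → out = 6
So out = 6

Answer: 6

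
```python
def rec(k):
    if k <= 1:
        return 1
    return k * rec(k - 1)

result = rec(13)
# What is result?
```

rec(13) = 13 * 12 * 11 * 10 * 9 * 8 * 7 * 6 * 5 * 4 * 3 * 2 * 1 = 6227020800

Answer: 6227020800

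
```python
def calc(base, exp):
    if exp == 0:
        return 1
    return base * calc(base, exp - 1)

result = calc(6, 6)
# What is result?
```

calc(6, 6) = 6 * 6 * 6 * 6 * 6 * 6 = 46656

Answer: 46656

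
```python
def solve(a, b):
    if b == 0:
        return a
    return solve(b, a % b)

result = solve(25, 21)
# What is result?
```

solve(25, 21) -> solve(21, 4) -> solve(4, 1) -> solve(1, 0) -> 1

Answer: 1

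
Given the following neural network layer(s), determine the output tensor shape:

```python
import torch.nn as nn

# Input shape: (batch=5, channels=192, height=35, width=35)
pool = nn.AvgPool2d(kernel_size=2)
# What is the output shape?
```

Input: (5, 192, 35, 35) -> Output: (5, 192, 17, 17)

Answer: (5, 192, 17, 17)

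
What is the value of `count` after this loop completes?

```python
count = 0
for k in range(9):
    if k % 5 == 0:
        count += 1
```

Count numbers divisible by 5 in range(9)
`count` takes the values: 0 → 1 → 2

Answer: 2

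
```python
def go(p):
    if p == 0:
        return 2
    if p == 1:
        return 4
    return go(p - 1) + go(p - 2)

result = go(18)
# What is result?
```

Build up from base cases: go(0)=2, go(1)=4, go(2)=6, go(3)=10, go(4)=16, go(5)=26, go(6)=42, ..., go(18)=13530

Answer: 13530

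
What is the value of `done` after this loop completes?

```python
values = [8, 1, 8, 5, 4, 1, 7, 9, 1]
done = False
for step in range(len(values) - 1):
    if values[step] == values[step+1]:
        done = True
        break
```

Check consecutive duplicates in [8, 1, 8, 5, 4, 1, 7, 9, 1]
`done` takes the values: False

Answer: False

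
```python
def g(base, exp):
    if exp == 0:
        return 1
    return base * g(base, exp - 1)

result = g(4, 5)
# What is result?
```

g(4, 5) = 4 * 4 * 4 * 4 * 4 = 1024

Answer: 1024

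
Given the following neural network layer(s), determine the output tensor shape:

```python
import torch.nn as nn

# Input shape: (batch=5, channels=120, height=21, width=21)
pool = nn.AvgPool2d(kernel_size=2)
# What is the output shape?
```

Input: (5, 120, 21, 21) -> Output: (5, 120, 10, 10)

Answer: (5, 120, 10, 10)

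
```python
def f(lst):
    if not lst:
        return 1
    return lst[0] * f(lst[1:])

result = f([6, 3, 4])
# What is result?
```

Product over [6, 3, 4] = 6 * 3 * 4 = 72

Answer: 72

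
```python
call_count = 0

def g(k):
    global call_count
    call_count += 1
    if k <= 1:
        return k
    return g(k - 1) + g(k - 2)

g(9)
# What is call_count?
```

Calls(k) = 1 + Calls(k-1) + Calls(k-2); Calls(0)=Calls(1)=1. For k=9 this gives 109.

Answer: 109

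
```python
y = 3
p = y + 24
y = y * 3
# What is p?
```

Trace:
`y = 3` → y = 3
`p = y + 24` → p = 27
`y = y * 3` → y = 9
So p = 27

Answer: 27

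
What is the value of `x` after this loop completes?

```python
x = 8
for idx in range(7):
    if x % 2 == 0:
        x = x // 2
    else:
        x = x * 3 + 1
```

Collatz-style transformation from 8
`x` takes the values: 8 → 4 → 2 → 1 → 4 → 2 → 1 → 4

Answer: 4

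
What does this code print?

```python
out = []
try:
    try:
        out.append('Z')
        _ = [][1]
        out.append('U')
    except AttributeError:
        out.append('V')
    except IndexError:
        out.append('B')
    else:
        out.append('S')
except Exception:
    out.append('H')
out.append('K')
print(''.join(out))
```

Execution trace: 'Z' (inner try body) → 'B' (inner except IndexError) → 'K' (after the try/except). Output: ZBK

Answer: ZBK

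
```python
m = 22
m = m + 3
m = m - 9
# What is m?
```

Trace:
`m = 22` → m = 22
`m = m + 3` → m = 25
`m = m - 9` → m = 16
So m = 16

Answer: 16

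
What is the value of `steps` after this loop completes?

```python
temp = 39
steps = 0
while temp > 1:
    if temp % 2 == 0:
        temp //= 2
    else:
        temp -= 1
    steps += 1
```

Steps to reduce 39 to 1
`steps` takes the values: 0 → 1 → 2 → 3 → 4 → 5 → 6 → 7 → 8

Answer: 8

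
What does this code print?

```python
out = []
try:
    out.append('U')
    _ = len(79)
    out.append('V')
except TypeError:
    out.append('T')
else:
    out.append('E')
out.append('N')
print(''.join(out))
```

Execution trace: 'U' (try body) → 'T' (except TypeError) → 'N' (after the try/except). Output: UTN

Answer: UTN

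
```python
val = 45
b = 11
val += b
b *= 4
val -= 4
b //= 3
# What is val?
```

Trace:
`val = 45` → val = 45
`b = 11` → b = 11
`val += b` → val = 56
`b *= 4` → b = 44
`val -= 4` → val = 52
`b //= 3` → b = 14
So val = 52

Answer: 52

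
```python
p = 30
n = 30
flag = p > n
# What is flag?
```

Trace:
`p = 30` → p = 30
`n = 30` → n = 30
`flag = p > n` → flag = False
So flag = False

Answer: False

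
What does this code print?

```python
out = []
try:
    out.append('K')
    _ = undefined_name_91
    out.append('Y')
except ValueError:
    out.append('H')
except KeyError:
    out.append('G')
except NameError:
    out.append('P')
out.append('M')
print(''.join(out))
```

Execution trace: 'K' (try body) → 'P' (except NameError) → 'M' (after the try/except). Output: KPM

Answer: KPM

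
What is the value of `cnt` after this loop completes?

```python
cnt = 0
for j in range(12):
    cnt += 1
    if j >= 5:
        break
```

Loop breaks when j reaches 5, cnt is 6
`cnt` takes the values: 0 → 1 → 2 → 3 → 4 → 5 → 6

Answer: 6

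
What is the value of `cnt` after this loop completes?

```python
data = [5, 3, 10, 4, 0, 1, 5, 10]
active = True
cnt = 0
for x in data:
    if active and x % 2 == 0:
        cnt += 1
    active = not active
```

Count even values at even positions
`cnt` takes the values: 0 → 1 → 2

Answer: 2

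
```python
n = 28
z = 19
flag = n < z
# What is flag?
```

Trace:
`n = 28` → n = 28
`z = 19` → z = 19
`flag = n < z` → flag = False
So flag = False

Answer: False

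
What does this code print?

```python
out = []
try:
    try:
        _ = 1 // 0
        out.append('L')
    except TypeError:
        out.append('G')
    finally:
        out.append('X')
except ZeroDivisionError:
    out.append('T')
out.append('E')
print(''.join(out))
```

Execution trace: 'X' (inner finally) → 'T' (outer except ZeroDivisionError) → 'E' (after the try/except). Output: XTE

Answer: XTE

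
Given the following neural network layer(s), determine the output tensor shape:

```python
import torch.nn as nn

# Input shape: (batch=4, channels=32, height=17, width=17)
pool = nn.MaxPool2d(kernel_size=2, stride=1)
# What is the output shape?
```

Input: (4, 32, 17, 17) -> Output: (4, 32, 16, 16)

Answer: (4, 32, 16, 16)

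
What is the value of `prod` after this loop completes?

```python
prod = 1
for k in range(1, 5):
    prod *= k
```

4! = 24
`prod` takes the values: 1 → 2 → 6 → 24

Answer: 24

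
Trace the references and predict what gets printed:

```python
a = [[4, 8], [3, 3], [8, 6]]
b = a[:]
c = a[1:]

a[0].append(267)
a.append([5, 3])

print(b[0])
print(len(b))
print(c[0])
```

Key concept: slice with nested mutation.
Step by step:
`a = [[4, 8], [3, 3], [8, 6]]` → a = [[4, 8], [3, 3], [8, 6]]
`b = a[:]` → b = [[4, 8], [3, 3], [8, 6]]
`c = a[1:]` → c = [[3, 3], [8, 6]]
`a[0].append(267)` → a = [[4, 8, 267], [3, 3], [8, 6]]; b = [[4, 8, 267], [3, 3], [8, 6]]
`a.append([5, 3])` → a = [[4, 8, 267], [3, 3], [8, 6], [5, 3]]
`print(b[0])` → prints [4, 8, 267]
`print(len(b))` → prints 3
`print(c[0])` → prints [3, 3]

Answer:
[4, 8, 267]
3
[3, 3]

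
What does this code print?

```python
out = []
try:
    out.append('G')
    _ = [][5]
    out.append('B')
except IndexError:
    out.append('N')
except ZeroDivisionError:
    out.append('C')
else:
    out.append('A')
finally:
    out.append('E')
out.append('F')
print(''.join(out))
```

Execution trace: 'G' (try body) → 'N' (except IndexError) → 'E' (finally) → 'F' (after the try/except). Output: GNEF

Answer: GNEF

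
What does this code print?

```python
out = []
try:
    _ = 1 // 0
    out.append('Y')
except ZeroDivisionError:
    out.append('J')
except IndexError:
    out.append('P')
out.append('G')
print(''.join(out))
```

Execution trace: 'J' (except ZeroDivisionError) → 'G' (after the try/except). Output: JG

Answer: JG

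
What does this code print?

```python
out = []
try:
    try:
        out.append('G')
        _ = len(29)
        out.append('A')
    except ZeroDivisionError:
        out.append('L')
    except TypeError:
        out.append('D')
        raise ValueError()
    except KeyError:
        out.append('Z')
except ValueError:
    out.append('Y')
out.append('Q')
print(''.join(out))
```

Execution trace: 'G' (inner try body) → 'D' (inner except TypeError) → 'Y' (outer except ValueError) → 'Q' (after the try/except). Output: GDYQ

Answer: GDYQ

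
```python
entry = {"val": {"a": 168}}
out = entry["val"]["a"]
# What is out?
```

Trace:
`entry = {"val": {"a": 168}}` → entry = {'val': {'a': 168}}
`out = entry["val"]["a"]` → out = 168
So out = 168

Answer: 168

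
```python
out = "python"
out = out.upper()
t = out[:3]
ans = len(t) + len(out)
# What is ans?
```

Trace:
`out = "python"` → out = 'python'
`out = out.upper()` → out = 'PYTHON'
`t = out[:3]` → t = 'PYT'
`ans = len(t) + len(out)` → ans = 9
So ans = 9

Answer: 9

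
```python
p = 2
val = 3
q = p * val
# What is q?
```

Trace:
`p = 2` → p = 2
`val = 3` → val = 3
`q = p * val` → q = 6
So q = 6

Answer: 6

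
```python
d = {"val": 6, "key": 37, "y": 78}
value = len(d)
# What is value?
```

Trace:
`d = {"val": 6, "key": 37, "y": 78}` → d = {'val': 6, 'key': 37, 'y': 78}
`value = len(d)` → value = 3
So value = 3

Answer: 3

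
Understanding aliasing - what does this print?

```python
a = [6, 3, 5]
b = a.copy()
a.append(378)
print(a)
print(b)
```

Key concept: list.copy() creates independent copy.
Step by step:
`a = [6, 3, 5]` → a = [6, 3, 5]
`b = a.copy()` → b = [6, 3, 5]
`a.append(378)` → a = [6, 3, 5, 378]
`print(a)` → prints [6, 3, 5, 378]
`print(b)` → prints [6, 3, 5]

Answer:
[6, 3, 5, 378]
[6, 3, 5]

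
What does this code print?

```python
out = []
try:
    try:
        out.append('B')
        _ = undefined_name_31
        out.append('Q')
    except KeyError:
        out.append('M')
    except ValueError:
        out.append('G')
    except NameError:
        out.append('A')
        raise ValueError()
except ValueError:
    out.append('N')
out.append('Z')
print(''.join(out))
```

Execution trace: 'B' (inner try body) → 'A' (inner except NameError) → 'N' (outer except ValueError) → 'Z' (after the try/except). Output: BANZ

Answer: BANZ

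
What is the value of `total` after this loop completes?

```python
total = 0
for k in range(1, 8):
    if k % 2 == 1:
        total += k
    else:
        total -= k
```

Add odd, subtract even
`total` takes the values: 0 → 1 → -1 → 2 → -2 → 3 → -3 → 4

Answer: 4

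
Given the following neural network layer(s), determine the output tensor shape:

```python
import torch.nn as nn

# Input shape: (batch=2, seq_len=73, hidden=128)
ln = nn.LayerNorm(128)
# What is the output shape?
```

Input: (2, 73, 128) -> Output: (2, 73, 128)

Answer: (2, 73, 128)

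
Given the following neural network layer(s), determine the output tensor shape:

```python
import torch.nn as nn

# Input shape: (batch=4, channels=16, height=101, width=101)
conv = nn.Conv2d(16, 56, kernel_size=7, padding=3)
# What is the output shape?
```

Input: (4, 16, 101, 101) -> Output: (4, 56, 101, 101)

Answer: (4, 56, 101, 101)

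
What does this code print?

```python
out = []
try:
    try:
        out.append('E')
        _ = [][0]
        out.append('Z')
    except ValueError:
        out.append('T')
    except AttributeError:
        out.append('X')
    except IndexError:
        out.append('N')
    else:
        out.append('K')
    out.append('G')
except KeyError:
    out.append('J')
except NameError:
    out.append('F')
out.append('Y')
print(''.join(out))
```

Execution trace: 'E' (inner try body) → 'N' (inner except IndexError) → 'G' (try body, no exception) → 'Y' (after the try/except). Output: ENGY

Answer: ENGY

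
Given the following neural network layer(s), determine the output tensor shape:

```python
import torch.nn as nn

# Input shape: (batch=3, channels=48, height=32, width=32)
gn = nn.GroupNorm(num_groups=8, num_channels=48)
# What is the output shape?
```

Input: (3, 48, 32, 32) -> Output: (3, 48, 32, 32)

Answer: (3, 48, 32, 32)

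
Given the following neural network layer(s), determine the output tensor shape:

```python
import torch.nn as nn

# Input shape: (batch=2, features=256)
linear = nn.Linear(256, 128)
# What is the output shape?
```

Input: (2, 256) -> Output: (2, 128)

Answer: (2, 128)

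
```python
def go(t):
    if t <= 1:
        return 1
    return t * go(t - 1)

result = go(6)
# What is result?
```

go(6) = 6 * 5 * 4 * 3 * 2 * 1 = 720

Answer: 720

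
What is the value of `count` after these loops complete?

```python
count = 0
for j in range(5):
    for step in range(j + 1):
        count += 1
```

Triangle: 1 + 2 + ... + 5
`count` takes the values: 0 → 1 → 2 → 3 → 4 → 5 → 6 → 7 → 8 → 9 → 10 → 11 → 12 → 13 → 14 → 15

Answer: 15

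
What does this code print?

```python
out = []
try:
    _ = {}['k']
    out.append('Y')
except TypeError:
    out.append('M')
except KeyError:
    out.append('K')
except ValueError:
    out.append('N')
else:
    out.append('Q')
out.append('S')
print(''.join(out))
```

Execution trace: 'K' (except KeyError) → 'S' (after the try/except). Output: KS

Answer: KS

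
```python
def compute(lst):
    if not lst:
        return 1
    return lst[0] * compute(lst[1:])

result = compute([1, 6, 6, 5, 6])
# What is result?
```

Product over [1, 6, 6, 5, 6] = 1 * 6 * 6 * 5 * 6 = 1080

Answer: 1080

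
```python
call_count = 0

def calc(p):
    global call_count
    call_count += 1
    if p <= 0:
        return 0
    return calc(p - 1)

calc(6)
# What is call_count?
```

Linear recursion stepping by 1: 7 calls from p=6 down to ≤0.

Answer: 7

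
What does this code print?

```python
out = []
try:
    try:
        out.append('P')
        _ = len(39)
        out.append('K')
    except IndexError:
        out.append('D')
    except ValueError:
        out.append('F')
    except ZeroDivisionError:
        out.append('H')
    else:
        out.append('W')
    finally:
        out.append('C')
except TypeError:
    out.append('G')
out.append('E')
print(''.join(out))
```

Execution trace: 'P' (try body) → 'C' (finally) → 'G' (outer except TypeError) → 'E' (after the try/except). Output: PCGE

Answer: PCGE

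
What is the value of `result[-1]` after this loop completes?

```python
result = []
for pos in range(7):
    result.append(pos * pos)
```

Last element of squares 0 to 6
`result` takes the values: [] → [0] → [0, 1] → [0, 1, 4] → [0, 1, 4, 9] → [0, 1, 4, 9, 16] → [0, 1, 4, 9, 16, 25] → [0, 1, 4, 9, 16, 25, 36]
So `result[-1]` = 36

Answer: 36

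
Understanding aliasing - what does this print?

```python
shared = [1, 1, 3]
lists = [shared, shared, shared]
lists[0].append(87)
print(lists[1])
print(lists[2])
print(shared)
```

Key concept: list of same reference.
Step by step:
`shared = [1, 1, 3]` → shared = [1, 1, 3]
`lists = [shared, shared, shared]` → lists = [[1, 1, 3], [1, 1, 3], [1, 1, 3]]
`lists[0].append(87)` → shared = [1, 1, 3, 87]; lists = [[1, 1, 3, 87], [1, 1, 3, 87], [1, 1, 3, 87]]
`print(lists[1])` → prints [1, 1, 3, 87]
`print(lists[2])` → prints [1, 1, 3, 87]
`print(shared)` → prints [1, 1, 3, 87]

Answer:
[1, 1, 3, 87]
[1, 1, 3, 87]
[1, 1, 3, 87]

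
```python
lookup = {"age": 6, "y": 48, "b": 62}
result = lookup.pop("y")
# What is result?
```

Trace:
`lookup = {"age": 6, "y": 48, "b": 62}` → lookup = {'age': 6, 'y': 48, 'b': 62}
`result = lookup.pop("y")` → lookup = {'age': 6, 'b': 62}; result = 48
So result = 48

Answer: 48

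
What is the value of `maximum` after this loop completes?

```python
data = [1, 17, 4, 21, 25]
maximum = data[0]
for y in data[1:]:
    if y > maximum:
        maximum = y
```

Maximum of [1, 17, 4, 21, 25]
`maximum` takes the values: 1 → 17 → 21 → 25

Answer: 25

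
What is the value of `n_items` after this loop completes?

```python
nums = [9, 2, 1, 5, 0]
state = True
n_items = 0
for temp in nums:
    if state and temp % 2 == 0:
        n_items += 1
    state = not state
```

Count even values at even positions
`n_items` takes the values: 0 → 1

Answer: 1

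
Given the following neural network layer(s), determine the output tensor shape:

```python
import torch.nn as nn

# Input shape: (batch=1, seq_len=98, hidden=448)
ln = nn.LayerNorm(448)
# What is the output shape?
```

Input: (1, 98, 448) -> Output: (1, 98, 448)

Answer: (1, 98, 448)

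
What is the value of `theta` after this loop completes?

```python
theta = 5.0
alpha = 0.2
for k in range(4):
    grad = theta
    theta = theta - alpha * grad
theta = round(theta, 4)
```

Gradient descent: w = 5.0 * (1 - 0.2)^4
`theta` takes the values: 5.0 → 4.0 → 3.2 → 2.56 → 2.048

Answer: 2.048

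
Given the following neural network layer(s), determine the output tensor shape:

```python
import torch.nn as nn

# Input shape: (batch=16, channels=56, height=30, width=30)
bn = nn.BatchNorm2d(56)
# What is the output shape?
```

Input: (16, 56, 30, 30) -> Output: (16, 56, 30, 30)

Answer: (16, 56, 30, 30)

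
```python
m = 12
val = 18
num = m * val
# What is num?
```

Trace:
`m = 12` → m = 12
`val = 18` → val = 18
`num = m * val` → num = 216
So num = 216

Answer: 216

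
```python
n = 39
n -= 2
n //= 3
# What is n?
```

Trace:
`n = 39` → n = 39
`n -= 2` → n = 37
`n //= 3` → n = 12
So n = 12

Answer: 12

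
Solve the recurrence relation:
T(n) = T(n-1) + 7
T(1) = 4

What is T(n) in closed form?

Unrolling: T(n) = T(1) + 7·(n-1) = 4 + 7(n-1) = 7n - 3.

Answer: T(n) = 7n - 3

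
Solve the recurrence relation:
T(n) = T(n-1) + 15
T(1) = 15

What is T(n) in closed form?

Unrolling: T(n) = T(1) + 15·(n-1) = 15 + 15(n-1) = 15n.

Answer: T(n) = 15n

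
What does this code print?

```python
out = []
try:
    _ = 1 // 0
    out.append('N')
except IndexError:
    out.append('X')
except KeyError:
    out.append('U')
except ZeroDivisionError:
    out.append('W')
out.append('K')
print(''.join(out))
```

Execution trace: 'W' (except ZeroDivisionError) → 'K' (after the try/except). Output: WK

Answer: WK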